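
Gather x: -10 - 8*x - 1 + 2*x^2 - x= 2*x^2 - 9*x - 11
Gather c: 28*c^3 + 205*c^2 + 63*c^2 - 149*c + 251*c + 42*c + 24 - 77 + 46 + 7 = 28*c^3 + 268*c^2 + 144*c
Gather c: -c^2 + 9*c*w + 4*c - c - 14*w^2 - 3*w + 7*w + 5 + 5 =-c^2 + c*(9*w + 3) - 14*w^2 + 4*w + 10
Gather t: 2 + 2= 4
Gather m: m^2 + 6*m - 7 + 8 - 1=m^2 + 6*m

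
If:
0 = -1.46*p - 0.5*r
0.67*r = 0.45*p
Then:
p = 0.00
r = 0.00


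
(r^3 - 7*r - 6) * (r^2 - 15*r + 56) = r^5 - 15*r^4 + 49*r^3 + 99*r^2 - 302*r - 336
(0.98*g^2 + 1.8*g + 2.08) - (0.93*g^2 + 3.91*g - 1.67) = 0.0499999999999999*g^2 - 2.11*g + 3.75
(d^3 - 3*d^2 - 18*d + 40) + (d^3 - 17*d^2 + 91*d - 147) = 2*d^3 - 20*d^2 + 73*d - 107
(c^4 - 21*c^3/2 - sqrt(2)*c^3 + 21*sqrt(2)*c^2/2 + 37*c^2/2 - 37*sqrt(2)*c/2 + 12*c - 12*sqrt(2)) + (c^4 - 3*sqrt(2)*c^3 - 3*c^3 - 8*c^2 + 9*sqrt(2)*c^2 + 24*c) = 2*c^4 - 27*c^3/2 - 4*sqrt(2)*c^3 + 21*c^2/2 + 39*sqrt(2)*c^2/2 - 37*sqrt(2)*c/2 + 36*c - 12*sqrt(2)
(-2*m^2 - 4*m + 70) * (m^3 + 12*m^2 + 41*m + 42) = -2*m^5 - 28*m^4 - 60*m^3 + 592*m^2 + 2702*m + 2940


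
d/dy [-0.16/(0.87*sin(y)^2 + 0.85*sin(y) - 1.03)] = (0.2784*sin(y) + 0.136)*cos(y)/(0.87*sin(y)^2 + 0.85*sin(y) - 1.03)^2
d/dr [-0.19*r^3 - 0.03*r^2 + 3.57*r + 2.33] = -0.57*r^2 - 0.06*r + 3.57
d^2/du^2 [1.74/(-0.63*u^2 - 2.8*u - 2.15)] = (1.381212*u^2 + 6.13872*u - 1.74*(1.26*u + 2.8)*(2.52*u + 5.6) + 4.71366)/(0.63*u^2 + 2.8*u + 2.15)^3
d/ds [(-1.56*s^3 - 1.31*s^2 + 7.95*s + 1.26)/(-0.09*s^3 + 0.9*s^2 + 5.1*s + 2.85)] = (-5.55111512312578e-17*s^5 - 1.5219*s^4 - 14.481*s^3 - 26.8338*s^2 - 9.735*s + 16.2315)/(0.0081*s^6 - 0.162*s^5 - 0.108*s^4 + 8.667*s^3 + 31.14*s^2 + 29.07*s + 8.1225)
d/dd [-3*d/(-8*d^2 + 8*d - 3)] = 3*(3 - 8*d^2)/(64*d^4 - 128*d^3 + 112*d^2 - 48*d + 9)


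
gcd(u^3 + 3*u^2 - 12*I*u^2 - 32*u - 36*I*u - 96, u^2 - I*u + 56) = u - 8*I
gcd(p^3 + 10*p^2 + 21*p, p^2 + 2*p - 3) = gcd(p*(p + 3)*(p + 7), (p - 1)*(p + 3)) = p + 3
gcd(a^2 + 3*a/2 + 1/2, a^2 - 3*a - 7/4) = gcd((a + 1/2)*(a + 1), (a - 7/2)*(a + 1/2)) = a + 1/2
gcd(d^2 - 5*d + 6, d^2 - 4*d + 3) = d - 3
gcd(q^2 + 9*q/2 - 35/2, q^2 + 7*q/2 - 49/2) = q + 7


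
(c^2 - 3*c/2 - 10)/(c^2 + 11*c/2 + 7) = (2*c^2 - 3*c - 20)/(2*c^2 + 11*c + 14)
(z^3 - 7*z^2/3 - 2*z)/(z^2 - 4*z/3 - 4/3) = z*(z - 3)/(z - 2)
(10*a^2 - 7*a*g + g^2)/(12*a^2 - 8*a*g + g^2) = (5*a - g)/(6*a - g)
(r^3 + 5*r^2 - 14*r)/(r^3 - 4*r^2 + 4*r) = (r + 7)/(r - 2)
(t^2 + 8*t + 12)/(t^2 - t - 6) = (t + 6)/(t - 3)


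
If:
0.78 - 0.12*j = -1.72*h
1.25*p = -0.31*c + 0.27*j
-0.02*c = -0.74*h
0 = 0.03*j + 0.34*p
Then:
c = 15.20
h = 0.41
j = 12.39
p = -1.09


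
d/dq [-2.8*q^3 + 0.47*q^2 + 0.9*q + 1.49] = -8.4*q^2 + 0.94*q + 0.9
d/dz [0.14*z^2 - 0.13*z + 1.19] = 0.28*z - 0.13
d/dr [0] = 0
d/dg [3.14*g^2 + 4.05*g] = 6.28*g + 4.05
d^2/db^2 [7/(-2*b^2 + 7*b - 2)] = 14*(4*b^2 - 14*b - (4*b - 7)^2 + 4)/(2*b^2 - 7*b + 2)^3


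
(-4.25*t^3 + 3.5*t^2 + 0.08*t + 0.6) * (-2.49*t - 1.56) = 10.5825*t^4 - 2.085*t^3 - 5.6592*t^2 - 1.6188*t - 0.936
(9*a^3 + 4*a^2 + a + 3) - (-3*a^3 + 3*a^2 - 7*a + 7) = 12*a^3 + a^2 + 8*a - 4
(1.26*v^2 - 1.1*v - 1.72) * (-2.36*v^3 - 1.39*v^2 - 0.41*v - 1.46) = -2.9736*v^5 + 0.8446*v^4 + 5.0716*v^3 + 1.0022*v^2 + 2.3112*v + 2.5112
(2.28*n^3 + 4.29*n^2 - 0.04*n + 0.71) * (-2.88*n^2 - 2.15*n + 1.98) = -6.5664*n^5 - 17.2572*n^4 - 4.5939*n^3 + 6.5354*n^2 - 1.6057*n + 1.4058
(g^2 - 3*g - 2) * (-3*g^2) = -3*g^4 + 9*g^3 + 6*g^2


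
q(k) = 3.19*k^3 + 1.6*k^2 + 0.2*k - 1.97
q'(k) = 9.57*k^2 + 3.2*k + 0.2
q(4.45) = 311.71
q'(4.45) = 203.95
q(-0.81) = -2.78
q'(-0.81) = 3.89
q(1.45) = 11.41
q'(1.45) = 24.96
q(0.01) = -1.97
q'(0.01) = 0.23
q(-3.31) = -100.79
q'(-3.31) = 94.46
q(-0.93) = -3.34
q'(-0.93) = 5.50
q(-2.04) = -22.80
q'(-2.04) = 33.50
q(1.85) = 24.07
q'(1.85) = 38.87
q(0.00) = -1.97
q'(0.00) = 0.20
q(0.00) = -1.97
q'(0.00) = 0.20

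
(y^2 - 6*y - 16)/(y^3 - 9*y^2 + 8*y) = (y + 2)/(y*(y - 1))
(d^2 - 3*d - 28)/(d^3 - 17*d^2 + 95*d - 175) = (d + 4)/(d^2 - 10*d + 25)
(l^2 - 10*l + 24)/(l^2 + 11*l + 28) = (l^2 - 10*l + 24)/(l^2 + 11*l + 28)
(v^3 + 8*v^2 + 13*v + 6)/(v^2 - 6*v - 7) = (v^2 + 7*v + 6)/(v - 7)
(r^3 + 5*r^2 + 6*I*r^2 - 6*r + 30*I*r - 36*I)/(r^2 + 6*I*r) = r + 5 - 6/r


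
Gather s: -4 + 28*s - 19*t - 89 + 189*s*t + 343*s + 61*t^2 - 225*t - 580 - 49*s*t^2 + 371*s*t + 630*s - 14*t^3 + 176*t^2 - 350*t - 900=s*(-49*t^2 + 560*t + 1001) - 14*t^3 + 237*t^2 - 594*t - 1573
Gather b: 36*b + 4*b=40*b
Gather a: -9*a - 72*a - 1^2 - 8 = -81*a - 9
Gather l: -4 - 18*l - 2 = -18*l - 6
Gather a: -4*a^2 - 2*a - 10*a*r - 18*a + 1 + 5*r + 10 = -4*a^2 + a*(-10*r - 20) + 5*r + 11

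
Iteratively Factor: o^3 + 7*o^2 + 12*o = (o + 3)*(o^2 + 4*o) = (o + 3)*(o + 4)*(o)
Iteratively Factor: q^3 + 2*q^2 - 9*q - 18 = (q - 3)*(q^2 + 5*q + 6) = (q - 3)*(q + 3)*(q + 2)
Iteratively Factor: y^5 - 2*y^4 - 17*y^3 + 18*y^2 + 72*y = (y + 3)*(y^4 - 5*y^3 - 2*y^2 + 24*y) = (y + 2)*(y + 3)*(y^3 - 7*y^2 + 12*y) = y*(y + 2)*(y + 3)*(y^2 - 7*y + 12) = y*(y - 3)*(y + 2)*(y + 3)*(y - 4)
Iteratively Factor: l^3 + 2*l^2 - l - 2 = (l + 1)*(l^2 + l - 2) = (l - 1)*(l + 1)*(l + 2)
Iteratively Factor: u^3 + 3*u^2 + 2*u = (u)*(u^2 + 3*u + 2) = u*(u + 2)*(u + 1)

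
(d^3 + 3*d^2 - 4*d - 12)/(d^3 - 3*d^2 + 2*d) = (d^2 + 5*d + 6)/(d*(d - 1))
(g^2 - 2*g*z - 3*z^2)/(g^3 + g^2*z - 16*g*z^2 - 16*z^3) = (-g + 3*z)/(-g^2 + 16*z^2)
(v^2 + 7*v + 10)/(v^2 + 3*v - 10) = (v + 2)/(v - 2)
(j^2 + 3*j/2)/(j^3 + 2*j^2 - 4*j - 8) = j*(2*j + 3)/(2*(j^3 + 2*j^2 - 4*j - 8))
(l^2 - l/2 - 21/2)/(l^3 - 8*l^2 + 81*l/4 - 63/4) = 2*(l + 3)/(2*l^2 - 9*l + 9)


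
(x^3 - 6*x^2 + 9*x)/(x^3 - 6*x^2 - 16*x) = (-x^2 + 6*x - 9)/(-x^2 + 6*x + 16)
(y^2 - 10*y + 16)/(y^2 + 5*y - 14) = (y - 8)/(y + 7)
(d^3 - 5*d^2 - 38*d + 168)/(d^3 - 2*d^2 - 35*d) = (d^2 + 2*d - 24)/(d*(d + 5))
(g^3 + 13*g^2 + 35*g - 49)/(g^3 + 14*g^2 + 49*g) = (g - 1)/g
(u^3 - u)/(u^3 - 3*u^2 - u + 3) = u/(u - 3)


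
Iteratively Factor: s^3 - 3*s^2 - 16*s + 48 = (s - 4)*(s^2 + s - 12) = (s - 4)*(s + 4)*(s - 3)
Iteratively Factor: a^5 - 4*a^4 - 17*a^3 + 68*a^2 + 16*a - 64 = (a - 1)*(a^4 - 3*a^3 - 20*a^2 + 48*a + 64) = (a - 1)*(a + 1)*(a^3 - 4*a^2 - 16*a + 64) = (a - 1)*(a + 1)*(a + 4)*(a^2 - 8*a + 16) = (a - 4)*(a - 1)*(a + 1)*(a + 4)*(a - 4)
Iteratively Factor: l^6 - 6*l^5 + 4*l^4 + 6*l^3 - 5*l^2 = (l - 1)*(l^5 - 5*l^4 - l^3 + 5*l^2) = l*(l - 1)*(l^4 - 5*l^3 - l^2 + 5*l) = l^2*(l - 1)*(l^3 - 5*l^2 - l + 5) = l^2*(l - 1)*(l + 1)*(l^2 - 6*l + 5) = l^2*(l - 1)^2*(l + 1)*(l - 5)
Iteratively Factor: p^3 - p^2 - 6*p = (p - 3)*(p^2 + 2*p) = (p - 3)*(p + 2)*(p)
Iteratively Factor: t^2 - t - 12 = (t - 4)*(t + 3)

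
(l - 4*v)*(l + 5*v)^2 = l^3 + 6*l^2*v - 15*l*v^2 - 100*v^3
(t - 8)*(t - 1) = t^2 - 9*t + 8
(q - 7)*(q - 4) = q^2 - 11*q + 28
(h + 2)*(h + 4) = h^2 + 6*h + 8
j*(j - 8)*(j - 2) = j^3 - 10*j^2 + 16*j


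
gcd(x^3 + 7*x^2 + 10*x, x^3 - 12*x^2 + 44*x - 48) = 1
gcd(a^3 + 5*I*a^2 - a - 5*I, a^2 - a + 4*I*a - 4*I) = a - 1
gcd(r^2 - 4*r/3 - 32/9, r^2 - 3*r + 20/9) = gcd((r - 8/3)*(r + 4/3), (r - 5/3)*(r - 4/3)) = 1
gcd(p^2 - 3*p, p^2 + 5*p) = p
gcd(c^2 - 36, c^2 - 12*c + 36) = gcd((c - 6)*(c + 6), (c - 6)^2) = c - 6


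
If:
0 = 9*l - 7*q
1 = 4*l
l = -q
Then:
No Solution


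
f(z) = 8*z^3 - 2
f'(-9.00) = 1944.00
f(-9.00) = -5834.00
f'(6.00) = 864.00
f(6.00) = 1726.00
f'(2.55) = 156.06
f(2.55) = 130.65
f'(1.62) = 62.99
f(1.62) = 32.01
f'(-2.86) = 196.31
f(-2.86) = -189.15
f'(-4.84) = 562.21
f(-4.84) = -909.04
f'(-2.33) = 130.29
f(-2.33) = -103.19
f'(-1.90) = 86.64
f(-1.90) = -56.87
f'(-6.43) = 992.28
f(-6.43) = -2128.78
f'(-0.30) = 2.16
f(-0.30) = -2.22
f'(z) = 24*z^2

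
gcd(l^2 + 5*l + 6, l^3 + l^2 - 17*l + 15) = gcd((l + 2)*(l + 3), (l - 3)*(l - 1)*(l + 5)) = 1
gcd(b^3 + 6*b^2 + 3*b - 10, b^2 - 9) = 1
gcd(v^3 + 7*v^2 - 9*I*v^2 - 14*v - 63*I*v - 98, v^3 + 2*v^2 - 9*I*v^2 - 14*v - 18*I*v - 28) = v^2 - 9*I*v - 14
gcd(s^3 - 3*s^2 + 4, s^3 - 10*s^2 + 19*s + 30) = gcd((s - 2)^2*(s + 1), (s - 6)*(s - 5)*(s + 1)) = s + 1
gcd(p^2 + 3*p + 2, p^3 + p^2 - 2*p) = p + 2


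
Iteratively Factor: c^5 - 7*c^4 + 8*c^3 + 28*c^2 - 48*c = (c)*(c^4 - 7*c^3 + 8*c^2 + 28*c - 48) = c*(c + 2)*(c^3 - 9*c^2 + 26*c - 24) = c*(c - 3)*(c + 2)*(c^2 - 6*c + 8) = c*(c - 3)*(c - 2)*(c + 2)*(c - 4)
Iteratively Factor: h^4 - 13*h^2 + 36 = (h + 2)*(h^3 - 2*h^2 - 9*h + 18) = (h - 3)*(h + 2)*(h^2 + h - 6) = (h - 3)*(h - 2)*(h + 2)*(h + 3)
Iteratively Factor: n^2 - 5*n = (n - 5)*(n)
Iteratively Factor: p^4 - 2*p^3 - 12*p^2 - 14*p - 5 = (p - 5)*(p^3 + 3*p^2 + 3*p + 1) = (p - 5)*(p + 1)*(p^2 + 2*p + 1) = (p - 5)*(p + 1)^2*(p + 1)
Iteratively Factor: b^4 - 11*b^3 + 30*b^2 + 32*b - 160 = (b - 4)*(b^3 - 7*b^2 + 2*b + 40) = (b - 4)*(b + 2)*(b^2 - 9*b + 20) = (b - 5)*(b - 4)*(b + 2)*(b - 4)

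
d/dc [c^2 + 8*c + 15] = 2*c + 8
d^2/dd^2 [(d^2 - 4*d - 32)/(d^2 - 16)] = -8/(d^3 - 12*d^2 + 48*d - 64)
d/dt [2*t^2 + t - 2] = 4*t + 1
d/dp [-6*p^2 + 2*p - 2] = 2 - 12*p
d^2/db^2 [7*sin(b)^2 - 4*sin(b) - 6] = 4*sin(b) + 14*cos(2*b)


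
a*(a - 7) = a^2 - 7*a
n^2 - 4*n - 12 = (n - 6)*(n + 2)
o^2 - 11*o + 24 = (o - 8)*(o - 3)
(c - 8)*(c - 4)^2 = c^3 - 16*c^2 + 80*c - 128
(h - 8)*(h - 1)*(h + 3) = h^3 - 6*h^2 - 19*h + 24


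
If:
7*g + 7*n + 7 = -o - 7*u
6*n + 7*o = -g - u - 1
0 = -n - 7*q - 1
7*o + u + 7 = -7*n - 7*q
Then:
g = 5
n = -48*u/43 - 288/43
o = 35*u/43 + 210/43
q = 48*u/301 + 35/43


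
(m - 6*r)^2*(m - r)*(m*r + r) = m^4*r - 13*m^3*r^2 + m^3*r + 48*m^2*r^3 - 13*m^2*r^2 - 36*m*r^4 + 48*m*r^3 - 36*r^4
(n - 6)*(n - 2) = n^2 - 8*n + 12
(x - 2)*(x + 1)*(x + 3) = x^3 + 2*x^2 - 5*x - 6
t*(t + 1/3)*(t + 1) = t^3 + 4*t^2/3 + t/3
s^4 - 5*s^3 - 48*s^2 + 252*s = s*(s - 6)^2*(s + 7)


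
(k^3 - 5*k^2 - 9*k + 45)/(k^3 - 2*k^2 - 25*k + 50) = (k^2 - 9)/(k^2 + 3*k - 10)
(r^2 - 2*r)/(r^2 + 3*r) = (r - 2)/(r + 3)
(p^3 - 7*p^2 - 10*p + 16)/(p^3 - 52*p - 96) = (p - 1)/(p + 6)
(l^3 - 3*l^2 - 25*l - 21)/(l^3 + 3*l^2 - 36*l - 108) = (l^2 - 6*l - 7)/(l^2 - 36)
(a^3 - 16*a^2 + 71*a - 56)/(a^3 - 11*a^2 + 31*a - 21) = (a - 8)/(a - 3)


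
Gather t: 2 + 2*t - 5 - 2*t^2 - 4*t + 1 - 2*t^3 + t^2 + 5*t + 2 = -2*t^3 - t^2 + 3*t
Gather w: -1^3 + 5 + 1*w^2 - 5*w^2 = 4 - 4*w^2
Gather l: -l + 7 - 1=6 - l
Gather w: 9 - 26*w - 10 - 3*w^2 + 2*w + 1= -3*w^2 - 24*w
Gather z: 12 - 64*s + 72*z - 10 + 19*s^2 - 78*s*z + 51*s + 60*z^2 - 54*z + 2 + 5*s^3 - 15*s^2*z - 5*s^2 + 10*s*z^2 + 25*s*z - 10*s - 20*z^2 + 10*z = 5*s^3 + 14*s^2 - 23*s + z^2*(10*s + 40) + z*(-15*s^2 - 53*s + 28) + 4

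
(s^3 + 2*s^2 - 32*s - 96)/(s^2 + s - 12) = (s^2 - 2*s - 24)/(s - 3)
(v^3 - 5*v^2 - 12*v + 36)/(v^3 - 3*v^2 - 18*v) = (v - 2)/v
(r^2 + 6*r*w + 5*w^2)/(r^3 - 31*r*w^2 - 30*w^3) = 1/(r - 6*w)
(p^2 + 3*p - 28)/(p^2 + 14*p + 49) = (p - 4)/(p + 7)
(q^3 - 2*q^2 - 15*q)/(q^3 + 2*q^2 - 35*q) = (q + 3)/(q + 7)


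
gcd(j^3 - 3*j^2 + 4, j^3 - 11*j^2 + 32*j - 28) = j^2 - 4*j + 4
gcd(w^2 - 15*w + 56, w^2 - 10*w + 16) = w - 8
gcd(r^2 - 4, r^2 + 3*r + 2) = r + 2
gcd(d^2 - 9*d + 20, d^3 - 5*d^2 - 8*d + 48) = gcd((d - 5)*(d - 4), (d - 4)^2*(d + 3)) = d - 4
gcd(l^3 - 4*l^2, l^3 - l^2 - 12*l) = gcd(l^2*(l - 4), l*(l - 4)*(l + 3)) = l^2 - 4*l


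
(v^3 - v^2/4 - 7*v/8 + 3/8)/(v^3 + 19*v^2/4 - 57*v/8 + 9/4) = (v + 1)/(v + 6)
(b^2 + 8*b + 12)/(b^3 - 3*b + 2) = (b + 6)/(b^2 - 2*b + 1)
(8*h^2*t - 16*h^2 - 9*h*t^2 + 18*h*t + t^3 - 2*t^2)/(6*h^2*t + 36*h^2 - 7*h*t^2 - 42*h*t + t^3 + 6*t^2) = (-8*h*t + 16*h + t^2 - 2*t)/(-6*h*t - 36*h + t^2 + 6*t)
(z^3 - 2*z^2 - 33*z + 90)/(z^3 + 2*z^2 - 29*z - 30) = (z - 3)/(z + 1)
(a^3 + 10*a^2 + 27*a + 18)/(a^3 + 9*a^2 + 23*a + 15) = (a + 6)/(a + 5)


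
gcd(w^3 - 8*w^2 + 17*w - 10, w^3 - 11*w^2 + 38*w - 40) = w^2 - 7*w + 10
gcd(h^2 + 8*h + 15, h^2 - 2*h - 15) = h + 3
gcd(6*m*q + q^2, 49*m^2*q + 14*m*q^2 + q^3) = q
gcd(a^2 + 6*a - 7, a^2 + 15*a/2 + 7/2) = a + 7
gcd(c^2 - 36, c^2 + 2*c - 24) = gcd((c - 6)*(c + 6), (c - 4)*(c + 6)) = c + 6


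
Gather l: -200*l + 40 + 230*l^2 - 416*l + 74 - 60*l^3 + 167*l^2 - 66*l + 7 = -60*l^3 + 397*l^2 - 682*l + 121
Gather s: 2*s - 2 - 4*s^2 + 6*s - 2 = -4*s^2 + 8*s - 4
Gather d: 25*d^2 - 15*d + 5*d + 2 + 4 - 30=25*d^2 - 10*d - 24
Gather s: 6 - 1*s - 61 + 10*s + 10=9*s - 45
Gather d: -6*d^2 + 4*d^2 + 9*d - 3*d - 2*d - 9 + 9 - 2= -2*d^2 + 4*d - 2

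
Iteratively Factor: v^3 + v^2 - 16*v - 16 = (v + 4)*(v^2 - 3*v - 4) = (v - 4)*(v + 4)*(v + 1)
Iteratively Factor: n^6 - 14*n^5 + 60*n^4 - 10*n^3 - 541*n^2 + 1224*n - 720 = (n + 3)*(n^5 - 17*n^4 + 111*n^3 - 343*n^2 + 488*n - 240) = (n - 5)*(n + 3)*(n^4 - 12*n^3 + 51*n^2 - 88*n + 48) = (n - 5)*(n - 3)*(n + 3)*(n^3 - 9*n^2 + 24*n - 16) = (n - 5)*(n - 4)*(n - 3)*(n + 3)*(n^2 - 5*n + 4) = (n - 5)*(n - 4)*(n - 3)*(n - 1)*(n + 3)*(n - 4)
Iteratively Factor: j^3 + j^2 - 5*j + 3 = (j + 3)*(j^2 - 2*j + 1) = (j - 1)*(j + 3)*(j - 1)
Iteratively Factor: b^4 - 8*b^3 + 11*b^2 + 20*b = (b - 4)*(b^3 - 4*b^2 - 5*b) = b*(b - 4)*(b^2 - 4*b - 5) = b*(b - 5)*(b - 4)*(b + 1)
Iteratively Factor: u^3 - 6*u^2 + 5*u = (u)*(u^2 - 6*u + 5) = u*(u - 1)*(u - 5)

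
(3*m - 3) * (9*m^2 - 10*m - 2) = 27*m^3 - 57*m^2 + 24*m + 6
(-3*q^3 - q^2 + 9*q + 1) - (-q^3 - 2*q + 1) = -2*q^3 - q^2 + 11*q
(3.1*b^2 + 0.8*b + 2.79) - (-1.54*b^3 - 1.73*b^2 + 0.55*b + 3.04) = 1.54*b^3 + 4.83*b^2 + 0.25*b - 0.25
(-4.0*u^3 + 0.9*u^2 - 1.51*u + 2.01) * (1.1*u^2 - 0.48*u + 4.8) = -4.4*u^5 + 2.91*u^4 - 21.293*u^3 + 7.2558*u^2 - 8.2128*u + 9.648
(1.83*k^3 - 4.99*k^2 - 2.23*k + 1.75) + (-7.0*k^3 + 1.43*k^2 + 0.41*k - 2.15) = -5.17*k^3 - 3.56*k^2 - 1.82*k - 0.4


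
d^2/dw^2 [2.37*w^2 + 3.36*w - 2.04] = 4.74000000000000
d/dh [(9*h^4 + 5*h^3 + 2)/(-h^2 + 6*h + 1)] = (-18*h^5 + 157*h^4 + 96*h^3 + 15*h^2 + 4*h - 12)/(h^4 - 12*h^3 + 34*h^2 + 12*h + 1)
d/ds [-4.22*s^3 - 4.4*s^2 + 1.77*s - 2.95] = -12.66*s^2 - 8.8*s + 1.77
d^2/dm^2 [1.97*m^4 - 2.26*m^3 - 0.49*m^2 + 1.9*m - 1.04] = 23.64*m^2 - 13.56*m - 0.98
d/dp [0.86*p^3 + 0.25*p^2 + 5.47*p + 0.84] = 2.58*p^2 + 0.5*p + 5.47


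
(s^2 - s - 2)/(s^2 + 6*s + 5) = (s - 2)/(s + 5)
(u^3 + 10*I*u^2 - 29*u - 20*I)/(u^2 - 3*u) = (u^3 + 10*I*u^2 - 29*u - 20*I)/(u*(u - 3))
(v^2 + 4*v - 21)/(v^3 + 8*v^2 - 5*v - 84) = 1/(v + 4)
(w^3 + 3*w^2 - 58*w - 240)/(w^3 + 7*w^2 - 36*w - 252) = (w^2 - 3*w - 40)/(w^2 + w - 42)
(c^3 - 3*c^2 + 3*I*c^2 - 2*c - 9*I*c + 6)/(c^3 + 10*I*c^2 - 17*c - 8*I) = (c^2 + c*(-3 + 2*I) - 6*I)/(c^2 + 9*I*c - 8)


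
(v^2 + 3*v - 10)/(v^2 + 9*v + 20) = (v - 2)/(v + 4)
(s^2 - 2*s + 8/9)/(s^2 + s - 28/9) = (3*s - 2)/(3*s + 7)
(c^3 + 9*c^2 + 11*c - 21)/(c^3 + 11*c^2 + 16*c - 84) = (c^2 + 2*c - 3)/(c^2 + 4*c - 12)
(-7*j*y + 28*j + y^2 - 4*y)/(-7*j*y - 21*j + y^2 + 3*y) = (y - 4)/(y + 3)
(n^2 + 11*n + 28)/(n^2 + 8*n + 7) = (n + 4)/(n + 1)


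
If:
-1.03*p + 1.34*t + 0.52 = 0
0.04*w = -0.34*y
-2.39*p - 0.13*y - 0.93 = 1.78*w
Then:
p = 6.27615062761506*y - 0.389121338912134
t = 4.8242053331668*y - 0.687160432148879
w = -8.5*y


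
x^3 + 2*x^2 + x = x*(x + 1)^2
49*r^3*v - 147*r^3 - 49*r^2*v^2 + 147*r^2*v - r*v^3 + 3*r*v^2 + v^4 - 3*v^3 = (-7*r + v)*(-r + v)*(7*r + v)*(v - 3)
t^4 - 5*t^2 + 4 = (t - 2)*(t - 1)*(t + 1)*(t + 2)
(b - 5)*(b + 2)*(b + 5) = b^3 + 2*b^2 - 25*b - 50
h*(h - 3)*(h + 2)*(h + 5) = h^4 + 4*h^3 - 11*h^2 - 30*h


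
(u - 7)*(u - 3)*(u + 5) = u^3 - 5*u^2 - 29*u + 105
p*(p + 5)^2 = p^3 + 10*p^2 + 25*p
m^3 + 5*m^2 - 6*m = m*(m - 1)*(m + 6)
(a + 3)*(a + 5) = a^2 + 8*a + 15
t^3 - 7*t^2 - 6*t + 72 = (t - 6)*(t - 4)*(t + 3)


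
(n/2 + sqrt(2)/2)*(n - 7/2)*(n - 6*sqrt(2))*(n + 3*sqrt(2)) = n^4/2 - 7*n^3/4 - sqrt(2)*n^3 - 21*n^2 + 7*sqrt(2)*n^2/2 - 18*sqrt(2)*n + 147*n/2 + 63*sqrt(2)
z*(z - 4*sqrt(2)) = z^2 - 4*sqrt(2)*z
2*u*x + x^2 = x*(2*u + x)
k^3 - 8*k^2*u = k^2*(k - 8*u)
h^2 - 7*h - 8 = (h - 8)*(h + 1)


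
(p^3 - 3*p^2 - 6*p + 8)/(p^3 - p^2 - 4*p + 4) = (p - 4)/(p - 2)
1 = 1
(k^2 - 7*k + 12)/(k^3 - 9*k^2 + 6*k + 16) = (k^2 - 7*k + 12)/(k^3 - 9*k^2 + 6*k + 16)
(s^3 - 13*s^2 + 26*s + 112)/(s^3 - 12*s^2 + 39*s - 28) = (s^2 - 6*s - 16)/(s^2 - 5*s + 4)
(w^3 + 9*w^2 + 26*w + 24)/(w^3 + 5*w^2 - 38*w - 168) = (w^2 + 5*w + 6)/(w^2 + w - 42)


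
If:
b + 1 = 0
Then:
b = -1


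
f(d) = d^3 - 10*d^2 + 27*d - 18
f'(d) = 3*d^2 - 20*d + 27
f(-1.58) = -89.57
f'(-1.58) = 66.09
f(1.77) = 4.01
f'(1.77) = 1.00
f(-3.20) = -239.57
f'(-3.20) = 121.72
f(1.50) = 3.38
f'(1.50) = 3.75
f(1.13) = 1.18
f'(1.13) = 8.23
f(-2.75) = -188.67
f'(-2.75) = 104.69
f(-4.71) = -471.50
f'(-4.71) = 187.75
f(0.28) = -11.20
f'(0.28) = 21.64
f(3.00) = 0.00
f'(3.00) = -6.00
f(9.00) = 144.00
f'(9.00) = 90.00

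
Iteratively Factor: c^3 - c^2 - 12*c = (c - 4)*(c^2 + 3*c) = (c - 4)*(c + 3)*(c)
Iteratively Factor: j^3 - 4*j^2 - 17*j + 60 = (j - 3)*(j^2 - j - 20) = (j - 5)*(j - 3)*(j + 4)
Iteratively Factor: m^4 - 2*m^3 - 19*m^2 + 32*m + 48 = (m + 4)*(m^3 - 6*m^2 + 5*m + 12) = (m - 3)*(m + 4)*(m^2 - 3*m - 4) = (m - 3)*(m + 1)*(m + 4)*(m - 4)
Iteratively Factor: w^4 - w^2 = (w - 1)*(w^3 + w^2) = w*(w - 1)*(w^2 + w) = w^2*(w - 1)*(w + 1)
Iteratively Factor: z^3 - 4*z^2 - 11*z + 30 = (z - 5)*(z^2 + z - 6) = (z - 5)*(z - 2)*(z + 3)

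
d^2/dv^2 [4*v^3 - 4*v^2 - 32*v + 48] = 24*v - 8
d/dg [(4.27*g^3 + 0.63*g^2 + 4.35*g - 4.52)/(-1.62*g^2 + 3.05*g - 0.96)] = (-6.9174*g^4 + 26.047*g^3 - 3.3291*g^2 - 15.8544*g + 9.61)/(2.6244*g^4 - 9.882*g^3 + 12.4129*g^2 - 5.856*g + 0.9216)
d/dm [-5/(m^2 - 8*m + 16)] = 10*(m - 4)/(m^2 - 8*m + 16)^2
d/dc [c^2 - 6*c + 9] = 2*c - 6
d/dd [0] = 0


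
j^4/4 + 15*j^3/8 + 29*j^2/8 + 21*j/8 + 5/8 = (j/2 + 1/4)*(j/2 + 1/2)*(j + 1)*(j + 5)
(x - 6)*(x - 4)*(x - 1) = x^3 - 11*x^2 + 34*x - 24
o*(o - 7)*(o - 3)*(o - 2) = o^4 - 12*o^3 + 41*o^2 - 42*o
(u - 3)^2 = u^2 - 6*u + 9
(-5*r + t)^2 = 25*r^2 - 10*r*t + t^2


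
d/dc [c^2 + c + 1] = 2*c + 1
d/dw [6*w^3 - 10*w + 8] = 18*w^2 - 10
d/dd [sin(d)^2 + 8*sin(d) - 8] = 2*(sin(d) + 4)*cos(d)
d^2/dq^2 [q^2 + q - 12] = 2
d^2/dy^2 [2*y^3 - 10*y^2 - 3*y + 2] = 12*y - 20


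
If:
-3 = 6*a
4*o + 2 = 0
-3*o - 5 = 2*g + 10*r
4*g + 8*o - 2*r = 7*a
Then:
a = -1/2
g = -1/22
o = -1/2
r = -15/44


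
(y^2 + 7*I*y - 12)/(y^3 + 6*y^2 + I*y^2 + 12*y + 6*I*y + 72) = (y + 3*I)/(y^2 + 3*y*(2 - I) - 18*I)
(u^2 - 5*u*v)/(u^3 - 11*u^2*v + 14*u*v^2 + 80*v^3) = u/(u^2 - 6*u*v - 16*v^2)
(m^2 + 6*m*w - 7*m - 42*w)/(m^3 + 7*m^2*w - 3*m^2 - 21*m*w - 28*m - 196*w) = (m + 6*w)/(m^2 + 7*m*w + 4*m + 28*w)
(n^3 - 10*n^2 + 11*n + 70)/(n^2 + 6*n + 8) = (n^2 - 12*n + 35)/(n + 4)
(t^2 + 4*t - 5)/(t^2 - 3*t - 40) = (t - 1)/(t - 8)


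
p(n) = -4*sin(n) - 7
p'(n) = -4*cos(n)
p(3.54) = -5.45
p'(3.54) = 3.69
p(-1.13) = -3.38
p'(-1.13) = -1.71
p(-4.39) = -10.79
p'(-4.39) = 1.27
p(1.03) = -10.43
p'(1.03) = -2.06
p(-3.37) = -7.91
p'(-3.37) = 3.90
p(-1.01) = -3.61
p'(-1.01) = -2.13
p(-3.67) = -9.02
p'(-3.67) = 3.45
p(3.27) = -6.49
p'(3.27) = 3.97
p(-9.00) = -5.35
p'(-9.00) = 3.64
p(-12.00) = -9.15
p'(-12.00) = -3.38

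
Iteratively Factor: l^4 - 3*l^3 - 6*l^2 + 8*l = (l - 1)*(l^3 - 2*l^2 - 8*l) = (l - 1)*(l + 2)*(l^2 - 4*l) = (l - 4)*(l - 1)*(l + 2)*(l)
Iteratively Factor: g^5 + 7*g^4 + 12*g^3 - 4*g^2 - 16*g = (g + 2)*(g^4 + 5*g^3 + 2*g^2 - 8*g) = (g + 2)^2*(g^3 + 3*g^2 - 4*g) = (g - 1)*(g + 2)^2*(g^2 + 4*g) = g*(g - 1)*(g + 2)^2*(g + 4)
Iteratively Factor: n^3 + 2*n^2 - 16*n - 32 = (n + 2)*(n^2 - 16) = (n + 2)*(n + 4)*(n - 4)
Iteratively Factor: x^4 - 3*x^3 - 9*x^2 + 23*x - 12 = (x + 3)*(x^3 - 6*x^2 + 9*x - 4) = (x - 1)*(x + 3)*(x^2 - 5*x + 4) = (x - 4)*(x - 1)*(x + 3)*(x - 1)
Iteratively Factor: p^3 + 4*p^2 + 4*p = (p + 2)*(p^2 + 2*p) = p*(p + 2)*(p + 2)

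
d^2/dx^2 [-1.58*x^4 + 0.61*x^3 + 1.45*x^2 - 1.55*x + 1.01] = -18.96*x^2 + 3.66*x + 2.9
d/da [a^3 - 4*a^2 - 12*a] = 3*a^2 - 8*a - 12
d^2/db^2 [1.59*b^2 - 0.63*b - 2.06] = 3.18000000000000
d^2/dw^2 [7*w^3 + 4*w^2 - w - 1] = 42*w + 8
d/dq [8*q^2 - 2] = 16*q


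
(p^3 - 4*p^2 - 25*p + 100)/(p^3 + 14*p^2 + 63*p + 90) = (p^2 - 9*p + 20)/(p^2 + 9*p + 18)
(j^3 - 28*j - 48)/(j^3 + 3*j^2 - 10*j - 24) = (j - 6)/(j - 3)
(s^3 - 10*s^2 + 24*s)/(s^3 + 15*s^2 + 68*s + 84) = s*(s^2 - 10*s + 24)/(s^3 + 15*s^2 + 68*s + 84)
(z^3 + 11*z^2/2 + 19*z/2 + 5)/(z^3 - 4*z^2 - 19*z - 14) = (z + 5/2)/(z - 7)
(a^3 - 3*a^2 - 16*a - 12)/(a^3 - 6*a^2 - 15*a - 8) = (a^2 - 4*a - 12)/(a^2 - 7*a - 8)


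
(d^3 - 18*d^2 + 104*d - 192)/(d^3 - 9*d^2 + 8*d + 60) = (d^2 - 12*d + 32)/(d^2 - 3*d - 10)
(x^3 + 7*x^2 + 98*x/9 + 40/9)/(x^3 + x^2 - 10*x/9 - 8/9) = (x + 5)/(x - 1)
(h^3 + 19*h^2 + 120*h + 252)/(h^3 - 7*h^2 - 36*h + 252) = (h^2 + 13*h + 42)/(h^2 - 13*h + 42)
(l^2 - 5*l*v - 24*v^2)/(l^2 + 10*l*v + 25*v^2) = (l^2 - 5*l*v - 24*v^2)/(l^2 + 10*l*v + 25*v^2)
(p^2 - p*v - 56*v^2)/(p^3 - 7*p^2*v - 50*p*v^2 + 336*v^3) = 1/(p - 6*v)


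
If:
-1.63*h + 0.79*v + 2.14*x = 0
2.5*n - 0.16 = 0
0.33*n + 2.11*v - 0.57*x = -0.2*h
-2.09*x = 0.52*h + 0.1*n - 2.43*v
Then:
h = -0.02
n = 0.06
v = -0.01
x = -0.01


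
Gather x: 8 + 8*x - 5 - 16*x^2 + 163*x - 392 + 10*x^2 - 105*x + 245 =-6*x^2 + 66*x - 144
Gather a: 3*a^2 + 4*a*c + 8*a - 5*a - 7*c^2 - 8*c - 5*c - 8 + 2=3*a^2 + a*(4*c + 3) - 7*c^2 - 13*c - 6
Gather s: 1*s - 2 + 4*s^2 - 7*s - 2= 4*s^2 - 6*s - 4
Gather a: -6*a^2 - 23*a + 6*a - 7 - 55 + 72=-6*a^2 - 17*a + 10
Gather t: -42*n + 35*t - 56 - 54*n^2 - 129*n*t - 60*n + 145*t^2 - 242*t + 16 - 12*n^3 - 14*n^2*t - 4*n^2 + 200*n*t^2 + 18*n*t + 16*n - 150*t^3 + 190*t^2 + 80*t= -12*n^3 - 58*n^2 - 86*n - 150*t^3 + t^2*(200*n + 335) + t*(-14*n^2 - 111*n - 127) - 40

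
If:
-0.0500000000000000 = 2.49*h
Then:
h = -0.02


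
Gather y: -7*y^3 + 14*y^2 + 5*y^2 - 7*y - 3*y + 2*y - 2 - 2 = -7*y^3 + 19*y^2 - 8*y - 4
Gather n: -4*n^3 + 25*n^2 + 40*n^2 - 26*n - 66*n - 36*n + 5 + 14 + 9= -4*n^3 + 65*n^2 - 128*n + 28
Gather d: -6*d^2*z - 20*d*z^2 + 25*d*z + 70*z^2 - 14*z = -6*d^2*z + d*(-20*z^2 + 25*z) + 70*z^2 - 14*z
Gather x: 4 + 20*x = 20*x + 4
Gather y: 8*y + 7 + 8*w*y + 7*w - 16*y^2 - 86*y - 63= 7*w - 16*y^2 + y*(8*w - 78) - 56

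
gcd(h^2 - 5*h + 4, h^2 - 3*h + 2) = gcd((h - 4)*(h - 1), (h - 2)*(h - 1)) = h - 1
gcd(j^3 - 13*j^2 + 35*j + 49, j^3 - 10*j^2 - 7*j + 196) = j^2 - 14*j + 49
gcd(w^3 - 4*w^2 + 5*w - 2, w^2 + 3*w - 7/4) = 1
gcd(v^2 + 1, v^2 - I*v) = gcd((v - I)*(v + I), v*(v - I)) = v - I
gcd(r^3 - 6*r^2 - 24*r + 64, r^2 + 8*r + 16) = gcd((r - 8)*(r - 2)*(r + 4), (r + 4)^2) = r + 4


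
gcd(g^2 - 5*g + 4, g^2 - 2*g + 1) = g - 1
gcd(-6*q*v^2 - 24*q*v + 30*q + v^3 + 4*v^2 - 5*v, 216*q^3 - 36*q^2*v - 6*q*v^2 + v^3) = 6*q - v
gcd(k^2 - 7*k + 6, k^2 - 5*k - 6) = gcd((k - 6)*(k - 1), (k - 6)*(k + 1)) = k - 6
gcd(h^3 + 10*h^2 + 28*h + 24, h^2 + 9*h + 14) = h + 2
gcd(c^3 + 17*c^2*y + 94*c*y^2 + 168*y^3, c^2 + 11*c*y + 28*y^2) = c^2 + 11*c*y + 28*y^2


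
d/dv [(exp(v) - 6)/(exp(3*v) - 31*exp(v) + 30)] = (-(exp(v) - 6)*(3*exp(2*v) - 31) + exp(3*v) - 31*exp(v) + 30)*exp(v)/(exp(3*v) - 31*exp(v) + 30)^2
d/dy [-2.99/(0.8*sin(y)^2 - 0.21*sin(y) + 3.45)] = (4.784*sin(y) - 0.6279)*cos(y)/(0.8*sin(y)^2 - 0.21*sin(y) + 3.45)^2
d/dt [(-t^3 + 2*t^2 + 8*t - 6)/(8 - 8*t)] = (2*t^3 - 5*t^2 + 4*t + 2)/(8*(t^2 - 2*t + 1))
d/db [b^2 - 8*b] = 2*b - 8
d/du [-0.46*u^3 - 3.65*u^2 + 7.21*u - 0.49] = -1.38*u^2 - 7.3*u + 7.21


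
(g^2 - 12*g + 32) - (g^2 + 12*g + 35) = -24*g - 3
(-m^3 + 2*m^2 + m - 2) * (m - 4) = -m^4 + 6*m^3 - 7*m^2 - 6*m + 8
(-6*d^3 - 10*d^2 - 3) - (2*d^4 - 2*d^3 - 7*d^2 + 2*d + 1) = -2*d^4 - 4*d^3 - 3*d^2 - 2*d - 4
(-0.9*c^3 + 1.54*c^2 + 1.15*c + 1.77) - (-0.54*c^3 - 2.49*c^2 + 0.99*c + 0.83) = -0.36*c^3 + 4.03*c^2 + 0.16*c + 0.94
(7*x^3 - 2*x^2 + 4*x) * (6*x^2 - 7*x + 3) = 42*x^5 - 61*x^4 + 59*x^3 - 34*x^2 + 12*x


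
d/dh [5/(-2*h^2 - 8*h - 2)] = 5*(h + 2)/(h^2 + 4*h + 1)^2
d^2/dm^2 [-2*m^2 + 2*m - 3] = -4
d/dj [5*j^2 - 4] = 10*j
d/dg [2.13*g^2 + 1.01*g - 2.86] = 4.26*g + 1.01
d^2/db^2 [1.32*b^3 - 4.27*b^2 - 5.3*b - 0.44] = 7.92*b - 8.54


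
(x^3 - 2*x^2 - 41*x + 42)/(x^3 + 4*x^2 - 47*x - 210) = (x - 1)/(x + 5)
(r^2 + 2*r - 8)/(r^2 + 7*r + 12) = (r - 2)/(r + 3)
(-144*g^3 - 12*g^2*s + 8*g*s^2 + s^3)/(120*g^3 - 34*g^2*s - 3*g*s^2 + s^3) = (6*g + s)/(-5*g + s)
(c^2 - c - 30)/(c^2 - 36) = (c + 5)/(c + 6)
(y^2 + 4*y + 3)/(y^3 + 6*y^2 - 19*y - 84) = (y + 1)/(y^2 + 3*y - 28)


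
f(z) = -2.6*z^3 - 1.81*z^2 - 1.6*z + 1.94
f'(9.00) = -665.98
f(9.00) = -2054.47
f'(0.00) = -1.60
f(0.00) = 1.94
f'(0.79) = -9.33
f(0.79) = -1.74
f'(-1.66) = -17.08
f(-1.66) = 11.50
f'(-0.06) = -1.41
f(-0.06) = 2.03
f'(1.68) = -29.70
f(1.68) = -18.18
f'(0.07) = -1.89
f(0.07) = 1.82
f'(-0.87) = -4.35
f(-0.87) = 3.67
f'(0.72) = -8.25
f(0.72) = -1.12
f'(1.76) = -32.13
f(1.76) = -20.66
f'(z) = -7.8*z^2 - 3.62*z - 1.6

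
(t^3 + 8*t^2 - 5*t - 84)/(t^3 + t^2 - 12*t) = (t + 7)/t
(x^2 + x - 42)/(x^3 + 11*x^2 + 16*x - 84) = (x - 6)/(x^2 + 4*x - 12)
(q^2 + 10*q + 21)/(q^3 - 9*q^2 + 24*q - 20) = (q^2 + 10*q + 21)/(q^3 - 9*q^2 + 24*q - 20)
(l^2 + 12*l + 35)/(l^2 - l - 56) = (l + 5)/(l - 8)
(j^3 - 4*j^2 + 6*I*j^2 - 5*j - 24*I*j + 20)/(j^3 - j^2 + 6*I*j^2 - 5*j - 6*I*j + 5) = (j - 4)/(j - 1)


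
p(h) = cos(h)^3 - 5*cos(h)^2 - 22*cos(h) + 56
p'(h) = -3*sin(h)*cos(h)^2 + 10*sin(h)*cos(h) + 22*sin(h)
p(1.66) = 57.92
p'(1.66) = 21.00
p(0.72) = 37.06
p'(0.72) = 18.35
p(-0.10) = 30.14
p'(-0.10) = -2.89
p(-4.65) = 57.35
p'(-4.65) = 21.32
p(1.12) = 45.55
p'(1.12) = 23.21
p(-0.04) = 30.02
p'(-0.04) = -1.16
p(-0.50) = 33.52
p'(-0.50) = -13.65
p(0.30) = 31.29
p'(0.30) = 8.52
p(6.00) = 31.15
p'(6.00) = -8.06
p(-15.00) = 69.39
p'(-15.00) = -8.24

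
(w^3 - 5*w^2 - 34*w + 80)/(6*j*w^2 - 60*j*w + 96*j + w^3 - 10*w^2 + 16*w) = (w + 5)/(6*j + w)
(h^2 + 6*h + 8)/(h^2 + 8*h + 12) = (h + 4)/(h + 6)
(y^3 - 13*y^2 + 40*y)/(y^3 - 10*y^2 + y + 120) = y/(y + 3)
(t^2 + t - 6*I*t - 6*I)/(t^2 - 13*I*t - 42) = (t + 1)/(t - 7*I)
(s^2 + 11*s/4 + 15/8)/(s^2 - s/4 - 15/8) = (2*s + 3)/(2*s - 3)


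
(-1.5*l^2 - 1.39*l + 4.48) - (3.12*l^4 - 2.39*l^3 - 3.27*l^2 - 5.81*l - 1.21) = -3.12*l^4 + 2.39*l^3 + 1.77*l^2 + 4.42*l + 5.69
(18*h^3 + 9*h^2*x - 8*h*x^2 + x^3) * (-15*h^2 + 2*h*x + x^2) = -270*h^5 - 99*h^4*x + 156*h^3*x^2 - 22*h^2*x^3 - 6*h*x^4 + x^5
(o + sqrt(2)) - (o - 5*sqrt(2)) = 6*sqrt(2)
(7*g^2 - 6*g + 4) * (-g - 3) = -7*g^3 - 15*g^2 + 14*g - 12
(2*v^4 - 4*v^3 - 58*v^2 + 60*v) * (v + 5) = 2*v^5 + 6*v^4 - 78*v^3 - 230*v^2 + 300*v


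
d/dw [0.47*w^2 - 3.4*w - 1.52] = 0.94*w - 3.4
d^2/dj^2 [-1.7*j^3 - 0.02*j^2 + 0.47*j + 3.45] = -10.2*j - 0.04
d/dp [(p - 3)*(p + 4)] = 2*p + 1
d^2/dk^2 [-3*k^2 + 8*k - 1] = -6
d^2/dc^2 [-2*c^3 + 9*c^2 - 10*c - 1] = 18 - 12*c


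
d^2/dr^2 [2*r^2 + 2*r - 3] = 4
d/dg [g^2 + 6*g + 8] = 2*g + 6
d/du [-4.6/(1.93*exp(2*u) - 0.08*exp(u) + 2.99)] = (17.756*exp(u) - 0.368)*exp(u)/(1.93*exp(2*u) - 0.08*exp(u) + 2.99)^2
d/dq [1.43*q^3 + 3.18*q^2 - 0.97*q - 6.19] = 4.29*q^2 + 6.36*q - 0.97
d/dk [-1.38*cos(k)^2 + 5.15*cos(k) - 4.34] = (2.76*cos(k) - 5.15)*sin(k)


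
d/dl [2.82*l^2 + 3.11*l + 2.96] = 5.64*l + 3.11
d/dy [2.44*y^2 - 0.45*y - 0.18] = 4.88*y - 0.45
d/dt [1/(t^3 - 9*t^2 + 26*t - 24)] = (-3*t^2 + 18*t - 26)/(t^3 - 9*t^2 + 26*t - 24)^2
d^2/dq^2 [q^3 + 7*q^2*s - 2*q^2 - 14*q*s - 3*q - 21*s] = 6*q + 14*s - 4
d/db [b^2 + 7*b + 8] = 2*b + 7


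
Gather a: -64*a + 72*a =8*a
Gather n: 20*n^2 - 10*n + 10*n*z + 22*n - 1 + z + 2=20*n^2 + n*(10*z + 12) + z + 1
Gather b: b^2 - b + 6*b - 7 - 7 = b^2 + 5*b - 14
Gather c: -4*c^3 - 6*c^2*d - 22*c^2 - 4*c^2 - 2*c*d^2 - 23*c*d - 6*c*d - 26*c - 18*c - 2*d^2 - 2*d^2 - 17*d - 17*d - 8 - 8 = -4*c^3 + c^2*(-6*d - 26) + c*(-2*d^2 - 29*d - 44) - 4*d^2 - 34*d - 16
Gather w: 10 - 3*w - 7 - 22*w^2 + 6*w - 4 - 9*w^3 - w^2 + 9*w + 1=-9*w^3 - 23*w^2 + 12*w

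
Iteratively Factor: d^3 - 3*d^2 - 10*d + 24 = (d + 3)*(d^2 - 6*d + 8) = (d - 2)*(d + 3)*(d - 4)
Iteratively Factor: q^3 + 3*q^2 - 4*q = (q + 4)*(q^2 - q) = (q - 1)*(q + 4)*(q)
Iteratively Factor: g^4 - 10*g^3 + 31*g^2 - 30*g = (g - 5)*(g^3 - 5*g^2 + 6*g) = g*(g - 5)*(g^2 - 5*g + 6) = g*(g - 5)*(g - 2)*(g - 3)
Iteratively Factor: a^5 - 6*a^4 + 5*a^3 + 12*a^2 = (a + 1)*(a^4 - 7*a^3 + 12*a^2) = (a - 3)*(a + 1)*(a^3 - 4*a^2) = a*(a - 3)*(a + 1)*(a^2 - 4*a) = a*(a - 4)*(a - 3)*(a + 1)*(a)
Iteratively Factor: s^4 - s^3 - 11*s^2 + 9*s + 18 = (s - 3)*(s^3 + 2*s^2 - 5*s - 6) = (s - 3)*(s - 2)*(s^2 + 4*s + 3) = (s - 3)*(s - 2)*(s + 3)*(s + 1)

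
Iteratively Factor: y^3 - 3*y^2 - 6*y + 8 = (y + 2)*(y^2 - 5*y + 4) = (y - 4)*(y + 2)*(y - 1)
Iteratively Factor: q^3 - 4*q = (q - 2)*(q^2 + 2*q) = (q - 2)*(q + 2)*(q)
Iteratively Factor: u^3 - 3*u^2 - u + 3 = (u - 3)*(u^2 - 1) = (u - 3)*(u - 1)*(u + 1)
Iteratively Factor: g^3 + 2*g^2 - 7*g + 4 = (g - 1)*(g^2 + 3*g - 4) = (g - 1)^2*(g + 4)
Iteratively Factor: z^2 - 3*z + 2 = (z - 1)*(z - 2)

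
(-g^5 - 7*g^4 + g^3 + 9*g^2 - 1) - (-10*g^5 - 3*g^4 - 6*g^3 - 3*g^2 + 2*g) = 9*g^5 - 4*g^4 + 7*g^3 + 12*g^2 - 2*g - 1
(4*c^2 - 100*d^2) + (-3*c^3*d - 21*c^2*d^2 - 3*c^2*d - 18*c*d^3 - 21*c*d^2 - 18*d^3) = -3*c^3*d - 21*c^2*d^2 - 3*c^2*d + 4*c^2 - 18*c*d^3 - 21*c*d^2 - 18*d^3 - 100*d^2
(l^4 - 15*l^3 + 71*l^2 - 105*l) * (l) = l^5 - 15*l^4 + 71*l^3 - 105*l^2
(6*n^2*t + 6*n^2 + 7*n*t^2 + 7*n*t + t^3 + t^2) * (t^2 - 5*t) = 6*n^2*t^3 - 24*n^2*t^2 - 30*n^2*t + 7*n*t^4 - 28*n*t^3 - 35*n*t^2 + t^5 - 4*t^4 - 5*t^3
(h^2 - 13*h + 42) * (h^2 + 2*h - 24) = h^4 - 11*h^3 - 8*h^2 + 396*h - 1008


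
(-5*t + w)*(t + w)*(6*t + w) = -30*t^3 - 29*t^2*w + 2*t*w^2 + w^3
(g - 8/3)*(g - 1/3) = g^2 - 3*g + 8/9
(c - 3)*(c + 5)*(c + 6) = c^3 + 8*c^2 - 3*c - 90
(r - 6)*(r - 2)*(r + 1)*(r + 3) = r^4 - 4*r^3 - 17*r^2 + 24*r + 36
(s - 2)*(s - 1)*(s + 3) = s^3 - 7*s + 6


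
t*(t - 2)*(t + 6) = t^3 + 4*t^2 - 12*t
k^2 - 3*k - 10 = (k - 5)*(k + 2)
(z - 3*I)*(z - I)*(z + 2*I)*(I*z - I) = I*z^4 + 2*z^3 - I*z^3 - 2*z^2 + 5*I*z^2 + 6*z - 5*I*z - 6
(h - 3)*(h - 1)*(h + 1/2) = h^3 - 7*h^2/2 + h + 3/2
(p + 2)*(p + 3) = p^2 + 5*p + 6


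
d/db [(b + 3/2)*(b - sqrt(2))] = 2*b - sqrt(2) + 3/2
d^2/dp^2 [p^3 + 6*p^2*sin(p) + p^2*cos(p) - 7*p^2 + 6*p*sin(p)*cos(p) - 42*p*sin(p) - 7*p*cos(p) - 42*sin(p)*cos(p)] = -6*p^2*sin(p) - p^2*cos(p) + 38*p*sin(p) - 12*p*sin(2*p) + 31*p*cos(p) + 6*p + 26*sin(p) + 84*sin(2*p) - 82*cos(p) + 12*cos(2*p) - 14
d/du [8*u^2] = 16*u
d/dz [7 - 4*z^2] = -8*z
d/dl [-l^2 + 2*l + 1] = 2 - 2*l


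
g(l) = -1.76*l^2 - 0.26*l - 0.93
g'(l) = -3.52*l - 0.26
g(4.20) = -33.07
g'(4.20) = -15.04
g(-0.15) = -0.93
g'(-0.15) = 0.27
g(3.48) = -23.15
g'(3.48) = -12.51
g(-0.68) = -1.57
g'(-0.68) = 2.13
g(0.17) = -1.03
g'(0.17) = -0.86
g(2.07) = -9.01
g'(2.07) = -7.55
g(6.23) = -70.86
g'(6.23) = -22.19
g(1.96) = -8.20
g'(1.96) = -7.16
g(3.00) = -17.55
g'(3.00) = -10.82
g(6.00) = -65.85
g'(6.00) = -21.38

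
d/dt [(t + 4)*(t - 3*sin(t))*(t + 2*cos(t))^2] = (t + 2*cos(t))*(-2*(t + 4)*(t - 3*sin(t))*(2*sin(t) - 1) - (t + 4)*(t + 2*cos(t))*(3*cos(t) - 1) + (t - 3*sin(t))*(t + 2*cos(t)))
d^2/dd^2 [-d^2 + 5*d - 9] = -2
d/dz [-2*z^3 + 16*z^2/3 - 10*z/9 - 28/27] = -6*z^2 + 32*z/3 - 10/9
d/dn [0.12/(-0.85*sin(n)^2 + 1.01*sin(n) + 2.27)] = (0.204*sin(n) - 0.1212)*cos(n)/(-0.85*sin(n)^2 + 1.01*sin(n) + 2.27)^2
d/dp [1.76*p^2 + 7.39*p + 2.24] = 3.52*p + 7.39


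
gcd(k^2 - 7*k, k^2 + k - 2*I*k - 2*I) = 1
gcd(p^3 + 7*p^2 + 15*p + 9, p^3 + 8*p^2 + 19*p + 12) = p^2 + 4*p + 3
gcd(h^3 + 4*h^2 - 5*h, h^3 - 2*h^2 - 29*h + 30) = h^2 + 4*h - 5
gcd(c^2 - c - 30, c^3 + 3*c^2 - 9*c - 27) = 1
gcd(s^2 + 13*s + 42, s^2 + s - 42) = s + 7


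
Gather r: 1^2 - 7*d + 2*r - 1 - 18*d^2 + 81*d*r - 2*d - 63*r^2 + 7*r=-18*d^2 - 9*d - 63*r^2 + r*(81*d + 9)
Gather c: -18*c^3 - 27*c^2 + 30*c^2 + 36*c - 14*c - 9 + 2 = -18*c^3 + 3*c^2 + 22*c - 7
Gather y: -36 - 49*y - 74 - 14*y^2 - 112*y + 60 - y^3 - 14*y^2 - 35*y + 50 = -y^3 - 28*y^2 - 196*y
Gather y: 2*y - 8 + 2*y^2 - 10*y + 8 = 2*y^2 - 8*y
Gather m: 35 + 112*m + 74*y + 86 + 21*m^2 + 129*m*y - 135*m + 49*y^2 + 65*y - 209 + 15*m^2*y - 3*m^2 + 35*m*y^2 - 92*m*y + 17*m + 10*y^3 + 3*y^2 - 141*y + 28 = m^2*(15*y + 18) + m*(35*y^2 + 37*y - 6) + 10*y^3 + 52*y^2 - 2*y - 60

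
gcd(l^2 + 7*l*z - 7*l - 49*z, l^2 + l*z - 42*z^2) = l + 7*z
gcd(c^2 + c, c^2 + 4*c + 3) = c + 1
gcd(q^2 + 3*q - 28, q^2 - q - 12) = q - 4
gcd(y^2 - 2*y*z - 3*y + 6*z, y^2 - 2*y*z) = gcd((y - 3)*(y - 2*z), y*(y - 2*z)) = y - 2*z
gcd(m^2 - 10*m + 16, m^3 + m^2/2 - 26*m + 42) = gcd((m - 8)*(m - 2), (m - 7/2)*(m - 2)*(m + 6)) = m - 2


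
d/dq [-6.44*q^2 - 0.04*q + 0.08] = -12.88*q - 0.04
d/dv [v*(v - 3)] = 2*v - 3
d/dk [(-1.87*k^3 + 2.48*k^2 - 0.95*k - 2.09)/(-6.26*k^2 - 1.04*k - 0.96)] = (11.7062*k^4 + 3.8896*k^3 - 3.1406*k^2 - 30.9284*k - 1.2616)/(39.1876*k^4 + 13.0208*k^3 + 13.1008*k^2 + 1.9968*k + 0.9216)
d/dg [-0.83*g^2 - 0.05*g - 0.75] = -1.66*g - 0.05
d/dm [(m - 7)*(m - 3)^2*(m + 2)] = 4*m^3 - 33*m^2 + 50*m + 39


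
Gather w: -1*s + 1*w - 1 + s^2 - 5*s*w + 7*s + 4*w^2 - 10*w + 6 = s^2 + 6*s + 4*w^2 + w*(-5*s - 9) + 5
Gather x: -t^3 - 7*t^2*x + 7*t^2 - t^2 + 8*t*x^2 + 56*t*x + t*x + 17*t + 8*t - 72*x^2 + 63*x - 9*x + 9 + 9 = -t^3 + 6*t^2 + 25*t + x^2*(8*t - 72) + x*(-7*t^2 + 57*t + 54) + 18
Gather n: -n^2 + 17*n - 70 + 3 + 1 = -n^2 + 17*n - 66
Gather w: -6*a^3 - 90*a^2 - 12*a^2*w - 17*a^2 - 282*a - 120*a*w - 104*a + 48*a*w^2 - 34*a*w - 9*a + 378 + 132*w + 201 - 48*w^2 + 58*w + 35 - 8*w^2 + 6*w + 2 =-6*a^3 - 107*a^2 - 395*a + w^2*(48*a - 56) + w*(-12*a^2 - 154*a + 196) + 616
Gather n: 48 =48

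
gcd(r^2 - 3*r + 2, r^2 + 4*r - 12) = r - 2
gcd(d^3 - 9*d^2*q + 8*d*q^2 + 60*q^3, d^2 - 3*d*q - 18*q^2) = -d + 6*q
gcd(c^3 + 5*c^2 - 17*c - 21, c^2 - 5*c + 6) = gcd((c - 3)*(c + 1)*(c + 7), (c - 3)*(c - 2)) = c - 3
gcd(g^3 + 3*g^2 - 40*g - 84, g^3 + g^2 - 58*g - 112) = g^2 + 9*g + 14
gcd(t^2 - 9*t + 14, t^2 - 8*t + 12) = t - 2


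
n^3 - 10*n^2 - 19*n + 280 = (n - 8)*(n - 7)*(n + 5)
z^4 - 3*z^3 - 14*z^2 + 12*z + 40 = (z - 5)*(z - 2)*(z + 2)^2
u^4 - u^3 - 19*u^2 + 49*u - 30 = (u - 3)*(u - 2)*(u - 1)*(u + 5)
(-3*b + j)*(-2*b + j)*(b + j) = 6*b^3 + b^2*j - 4*b*j^2 + j^3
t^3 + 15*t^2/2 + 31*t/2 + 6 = (t + 1/2)*(t + 3)*(t + 4)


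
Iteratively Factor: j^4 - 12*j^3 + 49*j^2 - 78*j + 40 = (j - 5)*(j^3 - 7*j^2 + 14*j - 8) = (j - 5)*(j - 4)*(j^2 - 3*j + 2) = (j - 5)*(j - 4)*(j - 2)*(j - 1)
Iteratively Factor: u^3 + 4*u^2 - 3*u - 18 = (u + 3)*(u^2 + u - 6) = (u - 2)*(u + 3)*(u + 3)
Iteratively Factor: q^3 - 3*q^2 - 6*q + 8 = (q - 1)*(q^2 - 2*q - 8) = (q - 4)*(q - 1)*(q + 2)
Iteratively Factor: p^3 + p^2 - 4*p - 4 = (p + 1)*(p^2 - 4) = (p - 2)*(p + 1)*(p + 2)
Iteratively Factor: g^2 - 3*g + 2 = (g - 1)*(g - 2)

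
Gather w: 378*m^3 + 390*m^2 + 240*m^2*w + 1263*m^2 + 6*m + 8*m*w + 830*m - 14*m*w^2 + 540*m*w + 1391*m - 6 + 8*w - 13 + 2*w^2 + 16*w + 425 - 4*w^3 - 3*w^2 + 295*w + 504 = 378*m^3 + 1653*m^2 + 2227*m - 4*w^3 + w^2*(-14*m - 1) + w*(240*m^2 + 548*m + 319) + 910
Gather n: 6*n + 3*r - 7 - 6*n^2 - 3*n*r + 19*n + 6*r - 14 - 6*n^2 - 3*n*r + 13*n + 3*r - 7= -12*n^2 + n*(38 - 6*r) + 12*r - 28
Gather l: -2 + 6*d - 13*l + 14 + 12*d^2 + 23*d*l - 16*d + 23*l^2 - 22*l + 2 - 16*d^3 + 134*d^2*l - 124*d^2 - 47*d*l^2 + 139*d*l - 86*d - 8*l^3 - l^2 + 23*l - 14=-16*d^3 - 112*d^2 - 96*d - 8*l^3 + l^2*(22 - 47*d) + l*(134*d^2 + 162*d - 12)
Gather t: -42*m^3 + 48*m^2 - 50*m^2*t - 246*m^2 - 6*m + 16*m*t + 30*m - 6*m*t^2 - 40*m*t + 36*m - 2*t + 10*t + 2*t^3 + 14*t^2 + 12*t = -42*m^3 - 198*m^2 + 60*m + 2*t^3 + t^2*(14 - 6*m) + t*(-50*m^2 - 24*m + 20)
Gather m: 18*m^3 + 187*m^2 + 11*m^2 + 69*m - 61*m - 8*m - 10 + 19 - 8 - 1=18*m^3 + 198*m^2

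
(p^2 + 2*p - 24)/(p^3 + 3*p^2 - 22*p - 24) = 1/(p + 1)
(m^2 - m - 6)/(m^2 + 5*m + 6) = (m - 3)/(m + 3)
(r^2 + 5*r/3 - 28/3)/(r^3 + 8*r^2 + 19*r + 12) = (r - 7/3)/(r^2 + 4*r + 3)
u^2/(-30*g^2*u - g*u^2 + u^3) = u/(-30*g^2 - g*u + u^2)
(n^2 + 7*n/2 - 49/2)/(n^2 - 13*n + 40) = (2*n^2 + 7*n - 49)/(2*(n^2 - 13*n + 40))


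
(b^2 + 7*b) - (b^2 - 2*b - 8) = 9*b + 8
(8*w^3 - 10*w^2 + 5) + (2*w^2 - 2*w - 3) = 8*w^3 - 8*w^2 - 2*w + 2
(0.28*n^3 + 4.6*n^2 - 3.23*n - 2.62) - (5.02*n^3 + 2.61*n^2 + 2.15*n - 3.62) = -4.74*n^3 + 1.99*n^2 - 5.38*n + 1.0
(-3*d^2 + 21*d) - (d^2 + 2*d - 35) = -4*d^2 + 19*d + 35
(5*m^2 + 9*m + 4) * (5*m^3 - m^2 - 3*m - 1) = 25*m^5 + 40*m^4 - 4*m^3 - 36*m^2 - 21*m - 4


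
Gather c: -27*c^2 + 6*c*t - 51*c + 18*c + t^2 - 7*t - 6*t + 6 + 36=-27*c^2 + c*(6*t - 33) + t^2 - 13*t + 42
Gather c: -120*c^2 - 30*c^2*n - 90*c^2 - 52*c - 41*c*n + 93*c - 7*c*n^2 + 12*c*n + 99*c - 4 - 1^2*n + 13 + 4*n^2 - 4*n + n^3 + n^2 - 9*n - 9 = c^2*(-30*n - 210) + c*(-7*n^2 - 29*n + 140) + n^3 + 5*n^2 - 14*n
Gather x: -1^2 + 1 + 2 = 2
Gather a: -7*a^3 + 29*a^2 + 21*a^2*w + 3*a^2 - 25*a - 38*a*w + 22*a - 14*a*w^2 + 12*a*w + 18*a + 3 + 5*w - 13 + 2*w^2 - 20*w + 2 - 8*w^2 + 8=-7*a^3 + a^2*(21*w + 32) + a*(-14*w^2 - 26*w + 15) - 6*w^2 - 15*w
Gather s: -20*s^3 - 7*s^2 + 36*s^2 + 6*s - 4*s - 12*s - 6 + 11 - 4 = -20*s^3 + 29*s^2 - 10*s + 1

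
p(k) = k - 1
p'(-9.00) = 1.00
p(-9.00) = -10.00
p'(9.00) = 1.00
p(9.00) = 8.00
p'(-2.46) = 1.00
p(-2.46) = -3.46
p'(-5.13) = 1.00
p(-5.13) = -6.13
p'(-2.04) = 1.00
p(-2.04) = -3.04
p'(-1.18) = 1.00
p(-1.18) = -2.18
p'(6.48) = 1.00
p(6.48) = 5.48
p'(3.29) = 1.00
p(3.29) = 2.29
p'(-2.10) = 1.00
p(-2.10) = -3.10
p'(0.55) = 1.00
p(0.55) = -0.45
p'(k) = 1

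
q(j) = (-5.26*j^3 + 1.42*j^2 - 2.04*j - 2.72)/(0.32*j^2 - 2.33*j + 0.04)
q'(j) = (2.33 - 0.64*j)*(-5.26*j^3 + 1.42*j^2 - 2.04*j - 2.72)/(0.32*j^2 - 2.33*j + 0.04)^2 + (-15.78*j^2 + 2.84*j - 2.04)/(0.32*j^2 - 2.33*j + 0.04) = (-1.6832*j^4 + 24.5116*j^3 - 3.287*j^2 + 1.8544*j - 6.4192)/(0.1024*j^4 - 1.4912*j^3 + 5.4545*j^2 - 0.1864*j + 0.0016)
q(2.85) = 29.68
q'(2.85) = 26.77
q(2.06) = 13.78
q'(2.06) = 14.47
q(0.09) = 17.33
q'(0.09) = -224.21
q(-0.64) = 0.33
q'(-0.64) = -5.67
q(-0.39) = -1.40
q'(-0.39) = -9.18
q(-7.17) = 60.96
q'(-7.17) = -12.41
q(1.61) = 8.42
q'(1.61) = 9.52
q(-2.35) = 10.73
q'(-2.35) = -7.51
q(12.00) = -490.75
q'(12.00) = 21.21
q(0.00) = -68.00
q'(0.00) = -4012.00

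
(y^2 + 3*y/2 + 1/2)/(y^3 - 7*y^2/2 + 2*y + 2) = (y + 1)/(y^2 - 4*y + 4)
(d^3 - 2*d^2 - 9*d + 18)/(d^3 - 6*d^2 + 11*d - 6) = (d + 3)/(d - 1)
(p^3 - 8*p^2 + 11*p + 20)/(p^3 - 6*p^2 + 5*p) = (p^2 - 3*p - 4)/(p*(p - 1))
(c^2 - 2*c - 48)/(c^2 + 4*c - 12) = (c - 8)/(c - 2)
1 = 1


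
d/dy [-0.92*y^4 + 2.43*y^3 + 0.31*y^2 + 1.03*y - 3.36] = -3.68*y^3 + 7.29*y^2 + 0.62*y + 1.03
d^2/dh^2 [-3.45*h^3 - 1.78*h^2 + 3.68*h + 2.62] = -20.7*h - 3.56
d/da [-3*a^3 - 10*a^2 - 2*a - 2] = -9*a^2 - 20*a - 2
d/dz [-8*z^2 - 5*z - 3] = -16*z - 5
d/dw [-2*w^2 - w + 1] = -4*w - 1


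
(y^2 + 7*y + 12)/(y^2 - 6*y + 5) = (y^2 + 7*y + 12)/(y^2 - 6*y + 5)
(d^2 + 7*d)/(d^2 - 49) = d/(d - 7)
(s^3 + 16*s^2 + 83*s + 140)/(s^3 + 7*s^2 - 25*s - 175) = (s + 4)/(s - 5)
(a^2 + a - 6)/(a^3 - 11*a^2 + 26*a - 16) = (a + 3)/(a^2 - 9*a + 8)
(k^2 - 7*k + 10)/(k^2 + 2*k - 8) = (k - 5)/(k + 4)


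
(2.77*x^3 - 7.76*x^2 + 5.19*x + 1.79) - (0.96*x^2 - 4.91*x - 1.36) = 2.77*x^3 - 8.72*x^2 + 10.1*x + 3.15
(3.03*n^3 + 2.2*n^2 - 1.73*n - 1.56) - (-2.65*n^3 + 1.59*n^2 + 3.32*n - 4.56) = 5.68*n^3 + 0.61*n^2 - 5.05*n + 3.0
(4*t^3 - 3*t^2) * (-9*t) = -36*t^4 + 27*t^3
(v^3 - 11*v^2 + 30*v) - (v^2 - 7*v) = v^3 - 12*v^2 + 37*v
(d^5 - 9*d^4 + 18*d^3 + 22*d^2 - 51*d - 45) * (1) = d^5 - 9*d^4 + 18*d^3 + 22*d^2 - 51*d - 45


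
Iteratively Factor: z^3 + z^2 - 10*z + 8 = (z - 1)*(z^2 + 2*z - 8) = (z - 2)*(z - 1)*(z + 4)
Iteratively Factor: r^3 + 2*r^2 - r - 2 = (r + 2)*(r^2 - 1) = (r - 1)*(r + 2)*(r + 1)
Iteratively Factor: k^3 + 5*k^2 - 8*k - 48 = (k + 4)*(k^2 + k - 12) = (k - 3)*(k + 4)*(k + 4)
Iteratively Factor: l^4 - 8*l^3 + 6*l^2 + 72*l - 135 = (l - 3)*(l^3 - 5*l^2 - 9*l + 45) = (l - 5)*(l - 3)*(l^2 - 9) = (l - 5)*(l - 3)*(l + 3)*(l - 3)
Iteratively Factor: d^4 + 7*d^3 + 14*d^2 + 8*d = (d)*(d^3 + 7*d^2 + 14*d + 8) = d*(d + 2)*(d^2 + 5*d + 4) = d*(d + 2)*(d + 4)*(d + 1)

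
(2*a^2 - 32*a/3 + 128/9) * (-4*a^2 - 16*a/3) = -8*a^4 + 32*a^3 - 2048*a/27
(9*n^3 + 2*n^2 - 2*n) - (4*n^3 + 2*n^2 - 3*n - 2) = 5*n^3 + n + 2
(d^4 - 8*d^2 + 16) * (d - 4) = d^5 - 4*d^4 - 8*d^3 + 32*d^2 + 16*d - 64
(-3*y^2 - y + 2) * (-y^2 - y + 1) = 3*y^4 + 4*y^3 - 4*y^2 - 3*y + 2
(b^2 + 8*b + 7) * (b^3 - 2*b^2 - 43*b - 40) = b^5 + 6*b^4 - 52*b^3 - 398*b^2 - 621*b - 280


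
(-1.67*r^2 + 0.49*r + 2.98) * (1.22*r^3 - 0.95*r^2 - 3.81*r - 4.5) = -2.0374*r^5 + 2.1843*r^4 + 9.5328*r^3 + 2.8171*r^2 - 13.5588*r - 13.41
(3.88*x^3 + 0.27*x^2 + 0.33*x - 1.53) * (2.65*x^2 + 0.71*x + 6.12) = 10.282*x^5 + 3.4703*x^4 + 24.8118*x^3 - 2.1678*x^2 + 0.9333*x - 9.3636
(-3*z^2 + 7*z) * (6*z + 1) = -18*z^3 + 39*z^2 + 7*z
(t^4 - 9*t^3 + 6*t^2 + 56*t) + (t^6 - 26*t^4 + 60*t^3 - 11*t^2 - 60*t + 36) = t^6 - 25*t^4 + 51*t^3 - 5*t^2 - 4*t + 36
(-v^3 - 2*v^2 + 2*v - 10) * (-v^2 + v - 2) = v^5 + v^4 - 2*v^3 + 16*v^2 - 14*v + 20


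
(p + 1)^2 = p^2 + 2*p + 1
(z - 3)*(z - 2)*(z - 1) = z^3 - 6*z^2 + 11*z - 6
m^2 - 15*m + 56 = (m - 8)*(m - 7)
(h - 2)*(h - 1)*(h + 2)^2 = h^4 + h^3 - 6*h^2 - 4*h + 8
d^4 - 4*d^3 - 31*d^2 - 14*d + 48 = (d - 8)*(d - 1)*(d + 2)*(d + 3)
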